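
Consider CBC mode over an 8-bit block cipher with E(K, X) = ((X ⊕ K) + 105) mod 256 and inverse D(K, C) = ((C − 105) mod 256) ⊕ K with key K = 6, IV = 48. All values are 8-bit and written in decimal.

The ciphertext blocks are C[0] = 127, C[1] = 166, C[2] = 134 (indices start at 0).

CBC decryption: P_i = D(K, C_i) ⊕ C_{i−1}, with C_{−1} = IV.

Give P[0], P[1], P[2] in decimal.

P[0] = 32, P[1] = 68, P[2] = 189

P[0]: D(K, 127) = 16; 16 ⊕ 48 = 32.
P[1]: D(K, 166) = 59; 59 ⊕ 127 = 68.
P[2]: D(K, 134) = 27; 27 ⊕ 166 = 189.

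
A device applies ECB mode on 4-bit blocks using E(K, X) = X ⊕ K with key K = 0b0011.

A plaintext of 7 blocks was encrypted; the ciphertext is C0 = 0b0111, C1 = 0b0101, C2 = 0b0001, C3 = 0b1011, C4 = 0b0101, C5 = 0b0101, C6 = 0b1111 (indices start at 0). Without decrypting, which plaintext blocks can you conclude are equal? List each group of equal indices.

P1 = P4 = P5

ECB encrypts each block independently with the same key, so equal ciphertext blocks imply equal plaintext blocks.
C1 = C4 = C5 = 0b0101, so P1 = P4 = P5.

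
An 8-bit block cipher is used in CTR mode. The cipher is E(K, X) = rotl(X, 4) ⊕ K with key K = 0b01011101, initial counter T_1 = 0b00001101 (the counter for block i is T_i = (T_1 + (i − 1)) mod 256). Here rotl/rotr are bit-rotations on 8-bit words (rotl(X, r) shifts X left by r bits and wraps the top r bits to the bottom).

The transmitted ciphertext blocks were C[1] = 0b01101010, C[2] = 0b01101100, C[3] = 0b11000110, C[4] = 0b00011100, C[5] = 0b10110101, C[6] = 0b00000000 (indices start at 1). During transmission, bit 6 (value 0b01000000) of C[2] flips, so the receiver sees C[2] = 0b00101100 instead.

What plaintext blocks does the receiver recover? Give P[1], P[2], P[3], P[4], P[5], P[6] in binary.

CTR decryption: S_i = E(K, T_i) where T_i is the counter for block i; P_i = C_i ⊕ S_i.
Only C[2] changed, to 0b00101100. In CTR, a change in C_i flips the same bit in P_i only; the keystream is unaffected. Decrypting the received ciphertext:
P[1]: T = 0b00001101, S = E(K, T) = 0b10001101; 0b01101010 ⊕ 0b10001101 = 0b11100111.
P[2]: T = 0b00001110, S = E(K, T) = 0b10111101; 0b00101100 ⊕ 0b10111101 = 0b10010001.
P[3]: T = 0b00001111, S = E(K, T) = 0b10101101; 0b11000110 ⊕ 0b10101101 = 0b01101011.
P[4]: T = 0b00010000, S = E(K, T) = 0b01011100; 0b00011100 ⊕ 0b01011100 = 0b01000000.
P[5]: T = 0b00010001, S = E(K, T) = 0b01001100; 0b10110101 ⊕ 0b01001100 = 0b11111001.
P[6]: T = 0b00010010, S = E(K, T) = 0b01111100; 0b00000000 ⊕ 0b01111100 = 0b01111100.
Blocks that differ from the original plaintext: P[2].

P[1] = 0b11100111, P[2] = 0b10010001, P[3] = 0b01101011, P[4] = 0b01000000, P[5] = 0b11111001, P[6] = 0b01111100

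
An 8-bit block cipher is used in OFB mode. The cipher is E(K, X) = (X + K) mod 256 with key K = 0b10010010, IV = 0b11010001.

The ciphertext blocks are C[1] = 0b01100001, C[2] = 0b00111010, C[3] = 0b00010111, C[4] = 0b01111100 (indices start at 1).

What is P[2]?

OFB decryption: S_i = E(K, S_{i−1}) with S_{0} = IV; P_i = C_i ⊕ S_i.
P[1]: S = E(K, 0b11010001) = 0b01100011; 0b01100001 ⊕ 0b01100011 = 0b00000010.
P[2]: S = E(K, 0b01100011) = 0b11110101; 0b00111010 ⊕ 0b11110101 = 0b11001111.

P[2] = 0b11001111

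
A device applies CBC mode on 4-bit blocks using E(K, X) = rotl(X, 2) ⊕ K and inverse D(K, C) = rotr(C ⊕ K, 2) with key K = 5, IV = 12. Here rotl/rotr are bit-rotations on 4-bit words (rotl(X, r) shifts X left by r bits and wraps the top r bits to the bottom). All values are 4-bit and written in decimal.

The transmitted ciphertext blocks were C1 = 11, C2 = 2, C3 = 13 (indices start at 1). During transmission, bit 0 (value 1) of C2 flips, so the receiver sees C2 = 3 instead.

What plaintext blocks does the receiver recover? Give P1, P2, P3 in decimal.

CBC decryption: P_i = D(K, C_i) ⊕ C_{i−1}, with C_{0} = IV.
Only C2 changed, to 3. In CBC, a change in C_i garbles P_i and flips the same bit in P_{i+1}. Decrypting the received ciphertext:
P1: D(K, 11) = 11; 11 ⊕ 12 = 7.
P2: D(K, 3) = 9; 9 ⊕ 11 = 2.
P3: D(K, 13) = 2; 2 ⊕ 3 = 1.
Blocks that differ from the original plaintext: P2, P3.

P1 = 7, P2 = 2, P3 = 1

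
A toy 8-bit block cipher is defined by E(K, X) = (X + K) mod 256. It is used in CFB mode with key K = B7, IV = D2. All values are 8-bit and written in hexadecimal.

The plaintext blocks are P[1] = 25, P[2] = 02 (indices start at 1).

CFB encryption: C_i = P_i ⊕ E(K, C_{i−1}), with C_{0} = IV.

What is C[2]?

C[2] = 61

C[1]: E(K, D2) = 89; 25 ⊕ 89 = AC.
C[2]: E(K, AC) = 63; 02 ⊕ 63 = 61.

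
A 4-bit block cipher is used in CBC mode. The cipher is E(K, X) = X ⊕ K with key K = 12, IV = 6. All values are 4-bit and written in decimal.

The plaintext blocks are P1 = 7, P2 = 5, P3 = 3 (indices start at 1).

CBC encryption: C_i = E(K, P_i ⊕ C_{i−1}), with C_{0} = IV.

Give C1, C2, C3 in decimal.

C1 = 13, C2 = 4, C3 = 11

C1: P1 ⊕ 6 = 1; E(K, 1) = 13.
C2: P2 ⊕ 13 = 8; E(K, 8) = 4.
C3: P3 ⊕ 4 = 7; E(K, 7) = 11.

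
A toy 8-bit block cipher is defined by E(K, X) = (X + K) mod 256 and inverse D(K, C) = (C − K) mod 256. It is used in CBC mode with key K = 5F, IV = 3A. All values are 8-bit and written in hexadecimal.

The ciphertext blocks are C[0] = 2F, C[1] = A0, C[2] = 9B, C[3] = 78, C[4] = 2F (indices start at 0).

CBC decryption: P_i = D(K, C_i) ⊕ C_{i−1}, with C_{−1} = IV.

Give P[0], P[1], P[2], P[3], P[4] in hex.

P[0] = EA, P[1] = 6E, P[2] = 9C, P[3] = 82, P[4] = A8

P[0]: D(K, 2F) = D0; D0 ⊕ 3A = EA.
P[1]: D(K, A0) = 41; 41 ⊕ 2F = 6E.
P[2]: D(K, 9B) = 3C; 3C ⊕ A0 = 9C.
P[3]: D(K, 78) = 19; 19 ⊕ 9B = 82.
P[4]: D(K, 2F) = D0; D0 ⊕ 78 = A8.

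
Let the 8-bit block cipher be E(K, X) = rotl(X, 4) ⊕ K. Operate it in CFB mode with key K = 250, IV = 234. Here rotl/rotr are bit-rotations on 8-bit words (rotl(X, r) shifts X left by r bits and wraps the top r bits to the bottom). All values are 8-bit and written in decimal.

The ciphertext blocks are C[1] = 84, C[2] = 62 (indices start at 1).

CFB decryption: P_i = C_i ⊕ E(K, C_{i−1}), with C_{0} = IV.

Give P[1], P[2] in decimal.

P[1] = 0, P[2] = 129

P[1]: E(K, 234) = 84; 84 ⊕ 84 = 0.
P[2]: E(K, 84) = 191; 62 ⊕ 191 = 129.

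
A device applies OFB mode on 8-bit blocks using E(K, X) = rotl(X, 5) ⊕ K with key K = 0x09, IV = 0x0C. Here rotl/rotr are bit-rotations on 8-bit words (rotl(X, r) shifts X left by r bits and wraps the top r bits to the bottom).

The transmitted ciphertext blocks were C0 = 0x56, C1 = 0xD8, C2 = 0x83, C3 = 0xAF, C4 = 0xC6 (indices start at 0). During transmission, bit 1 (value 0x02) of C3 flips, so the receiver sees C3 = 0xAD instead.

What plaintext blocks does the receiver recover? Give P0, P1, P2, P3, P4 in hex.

P0 = 0xDE, P1 = 0xC0, P2 = 0x89, P3 = 0xE5, P4 = 0xC6

OFB decryption: S_i = E(K, S_{i−1}) with S_{−1} = IV; P_i = C_i ⊕ S_i.
Only C3 changed, to 0xAD. In OFB, a change in C_i flips the same bit in P_i only; the keystream is unaffected. Decrypting the received ciphertext:
P0: S = E(K, 0x0C) = 0x88; 0x56 ⊕ 0x88 = 0xDE.
P1: S = E(K, 0x88) = 0x18; 0xD8 ⊕ 0x18 = 0xC0.
P2: S = E(K, 0x18) = 0x0A; 0x83 ⊕ 0x0A = 0x89.
P3: S = E(K, 0x0A) = 0x48; 0xAD ⊕ 0x48 = 0xE5.
P4: S = E(K, 0x48) = 0x00; 0xC6 ⊕ 0x00 = 0xC6.
Blocks that differ from the original plaintext: P3.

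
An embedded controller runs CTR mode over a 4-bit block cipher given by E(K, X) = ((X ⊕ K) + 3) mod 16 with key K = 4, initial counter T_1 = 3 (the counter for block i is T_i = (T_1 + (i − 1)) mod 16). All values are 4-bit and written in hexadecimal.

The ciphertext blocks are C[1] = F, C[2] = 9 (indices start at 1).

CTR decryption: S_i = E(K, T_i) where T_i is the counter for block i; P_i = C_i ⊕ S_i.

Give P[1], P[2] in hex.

P[1] = 5, P[2] = A

P[1]: T = 3, S = E(K, T) = A; F ⊕ A = 5.
P[2]: T = 4, S = E(K, T) = 3; 9 ⊕ 3 = A.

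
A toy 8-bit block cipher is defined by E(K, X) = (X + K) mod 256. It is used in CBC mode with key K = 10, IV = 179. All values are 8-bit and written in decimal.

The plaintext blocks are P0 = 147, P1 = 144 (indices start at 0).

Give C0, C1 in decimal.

C0 = 42, C1 = 196

CBC encryption: C_i = E(K, P_i ⊕ C_{i−1}), with C_{−1} = IV.
C0: P0 ⊕ 179 = 32; E(K, 32) = 42.
C1: P1 ⊕ 42 = 186; E(K, 186) = 196.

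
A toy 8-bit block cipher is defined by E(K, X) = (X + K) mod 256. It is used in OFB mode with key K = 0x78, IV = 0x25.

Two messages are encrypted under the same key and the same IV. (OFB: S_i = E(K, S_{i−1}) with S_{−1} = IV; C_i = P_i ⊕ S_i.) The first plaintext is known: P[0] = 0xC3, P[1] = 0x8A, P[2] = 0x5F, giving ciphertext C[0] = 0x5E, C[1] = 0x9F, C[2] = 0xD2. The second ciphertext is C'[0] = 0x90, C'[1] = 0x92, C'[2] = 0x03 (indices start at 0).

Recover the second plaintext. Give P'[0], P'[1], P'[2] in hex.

P'[0] = 0x0D, P'[1] = 0x87, P'[2] = 0x8E

In OFB with a reused IV, both messages share the same keystream S_i, so C_i ⊕ C'_i = P_i ⊕ P'_i and thus P'_i = P_i ⊕ C_i ⊕ C'_i.
P'[0]: 0xC3 ⊕ 0x5E ⊕ 0x90 = 0x0D.
P'[1]: 0x8A ⊕ 0x9F ⊕ 0x92 = 0x87.
P'[2]: 0x5F ⊕ 0xD2 ⊕ 0x03 = 0x8E.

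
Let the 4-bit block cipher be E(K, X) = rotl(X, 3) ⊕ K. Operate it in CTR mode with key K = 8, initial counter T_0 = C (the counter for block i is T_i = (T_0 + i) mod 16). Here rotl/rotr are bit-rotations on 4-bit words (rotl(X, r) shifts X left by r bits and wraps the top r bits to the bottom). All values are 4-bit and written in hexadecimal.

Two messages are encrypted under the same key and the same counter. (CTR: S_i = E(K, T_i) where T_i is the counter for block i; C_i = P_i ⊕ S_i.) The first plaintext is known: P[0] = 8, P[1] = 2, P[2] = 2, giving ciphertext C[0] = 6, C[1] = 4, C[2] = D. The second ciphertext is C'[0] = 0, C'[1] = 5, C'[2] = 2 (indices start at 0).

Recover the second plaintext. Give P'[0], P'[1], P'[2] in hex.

In CTR with a reused counter, both messages share the same keystream S_i, so C_i ⊕ C'_i = P_i ⊕ P'_i and thus P'_i = P_i ⊕ C_i ⊕ C'_i.
P'[0]: 8 ⊕ 6 ⊕ 0 = E.
P'[1]: 2 ⊕ 4 ⊕ 5 = 3.
P'[2]: 2 ⊕ D ⊕ 2 = D.

P'[0] = E, P'[1] = 3, P'[2] = D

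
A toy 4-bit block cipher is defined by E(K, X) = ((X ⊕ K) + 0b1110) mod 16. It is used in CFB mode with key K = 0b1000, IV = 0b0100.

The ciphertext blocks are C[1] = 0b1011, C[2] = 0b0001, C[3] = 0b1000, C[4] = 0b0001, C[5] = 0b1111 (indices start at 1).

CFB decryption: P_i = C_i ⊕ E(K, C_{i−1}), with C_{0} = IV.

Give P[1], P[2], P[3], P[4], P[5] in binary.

P[1] = 0b0001, P[2] = 0b0000, P[3] = 0b1111, P[4] = 0b1111, P[5] = 0b1000

P[1]: E(K, 0b0100) = 0b1010; 0b1011 ⊕ 0b1010 = 0b0001.
P[2]: E(K, 0b1011) = 0b0001; 0b0001 ⊕ 0b0001 = 0b0000.
P[3]: E(K, 0b0001) = 0b0111; 0b1000 ⊕ 0b0111 = 0b1111.
P[4]: E(K, 0b1000) = 0b1110; 0b0001 ⊕ 0b1110 = 0b1111.
P[5]: E(K, 0b0001) = 0b0111; 0b1111 ⊕ 0b0111 = 0b1000.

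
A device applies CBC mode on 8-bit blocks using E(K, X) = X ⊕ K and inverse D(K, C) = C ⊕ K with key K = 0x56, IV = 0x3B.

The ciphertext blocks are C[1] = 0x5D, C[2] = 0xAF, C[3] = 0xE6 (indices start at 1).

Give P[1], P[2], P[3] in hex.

CBC decryption: P_i = D(K, C_i) ⊕ C_{i−1}, with C_{0} = IV.
P[1]: D(K, 0x5D) = 0x0B; 0x0B ⊕ 0x3B = 0x30.
P[2]: D(K, 0xAF) = 0xF9; 0xF9 ⊕ 0x5D = 0xA4.
P[3]: D(K, 0xE6) = 0xB0; 0xB0 ⊕ 0xAF = 0x1F.

P[1] = 0x30, P[2] = 0xA4, P[3] = 0x1F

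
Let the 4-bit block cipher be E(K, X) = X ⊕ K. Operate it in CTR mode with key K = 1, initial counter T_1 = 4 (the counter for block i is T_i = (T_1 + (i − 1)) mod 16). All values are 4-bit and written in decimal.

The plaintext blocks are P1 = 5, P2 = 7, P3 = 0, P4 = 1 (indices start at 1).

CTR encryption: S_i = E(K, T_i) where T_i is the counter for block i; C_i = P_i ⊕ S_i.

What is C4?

C1: T = 4, S = E(K, T) = 5; 5 ⊕ 5 = 0.
C2: T = 5, S = E(K, T) = 4; 7 ⊕ 4 = 3.
C3: T = 6, S = E(K, T) = 7; 0 ⊕ 7 = 7.
C4: T = 7, S = E(K, T) = 6; 1 ⊕ 6 = 7.

C4 = 7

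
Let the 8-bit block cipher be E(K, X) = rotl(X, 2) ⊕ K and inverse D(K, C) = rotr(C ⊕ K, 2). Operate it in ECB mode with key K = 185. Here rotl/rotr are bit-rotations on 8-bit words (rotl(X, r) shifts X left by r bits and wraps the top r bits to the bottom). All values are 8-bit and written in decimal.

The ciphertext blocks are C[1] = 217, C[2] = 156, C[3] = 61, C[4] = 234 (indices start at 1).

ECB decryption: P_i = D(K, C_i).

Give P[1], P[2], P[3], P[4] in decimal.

P[1] = 24, P[2] = 73, P[3] = 33, P[4] = 212

P[1]: D(K, 217) = 24.
P[2]: D(K, 156) = 73.
P[3]: D(K, 61) = 33.
P[4]: D(K, 234) = 212.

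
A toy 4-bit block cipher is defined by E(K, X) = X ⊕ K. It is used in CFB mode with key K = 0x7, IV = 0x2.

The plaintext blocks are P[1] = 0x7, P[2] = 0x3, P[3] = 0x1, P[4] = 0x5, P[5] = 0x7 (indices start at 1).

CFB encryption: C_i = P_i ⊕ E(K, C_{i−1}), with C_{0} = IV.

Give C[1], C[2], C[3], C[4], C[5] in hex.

C[1] = 0x2, C[2] = 0x6, C[3] = 0x0, C[4] = 0x2, C[5] = 0x2

C[1]: E(K, 0x2) = 0x5; 0x7 ⊕ 0x5 = 0x2.
C[2]: E(K, 0x2) = 0x5; 0x3 ⊕ 0x5 = 0x6.
C[3]: E(K, 0x6) = 0x1; 0x1 ⊕ 0x1 = 0x0.
C[4]: E(K, 0x0) = 0x7; 0x5 ⊕ 0x7 = 0x2.
C[5]: E(K, 0x2) = 0x5; 0x7 ⊕ 0x5 = 0x2.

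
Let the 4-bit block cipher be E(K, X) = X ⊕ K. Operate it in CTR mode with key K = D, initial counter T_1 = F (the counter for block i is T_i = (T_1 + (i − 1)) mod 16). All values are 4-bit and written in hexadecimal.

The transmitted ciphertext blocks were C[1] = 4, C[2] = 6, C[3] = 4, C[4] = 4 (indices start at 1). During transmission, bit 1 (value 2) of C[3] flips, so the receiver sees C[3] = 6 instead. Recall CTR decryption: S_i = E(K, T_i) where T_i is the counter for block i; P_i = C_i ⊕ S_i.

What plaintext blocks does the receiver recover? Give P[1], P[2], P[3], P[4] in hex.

Only C[3] changed, to 6. In CTR, a change in C_i flips the same bit in P_i only; the keystream is unaffected. Decrypting the received ciphertext:
P[1]: T = F, S = E(K, T) = 2; 4 ⊕ 2 = 6.
P[2]: T = 0, S = E(K, T) = D; 6 ⊕ D = B.
P[3]: T = 1, S = E(K, T) = C; 6 ⊕ C = A.
P[4]: T = 2, S = E(K, T) = F; 4 ⊕ F = B.
Blocks that differ from the original plaintext: P[3].

P[1] = 6, P[2] = B, P[3] = A, P[4] = B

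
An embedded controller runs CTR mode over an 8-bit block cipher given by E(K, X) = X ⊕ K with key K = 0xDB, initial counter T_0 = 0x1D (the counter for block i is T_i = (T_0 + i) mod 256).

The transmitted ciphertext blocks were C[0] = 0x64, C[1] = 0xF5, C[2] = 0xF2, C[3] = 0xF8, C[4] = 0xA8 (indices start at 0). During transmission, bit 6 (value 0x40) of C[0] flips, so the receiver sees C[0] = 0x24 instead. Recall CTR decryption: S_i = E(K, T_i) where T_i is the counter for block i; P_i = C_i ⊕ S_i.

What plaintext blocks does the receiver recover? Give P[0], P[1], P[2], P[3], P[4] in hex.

P[0] = 0xE2, P[1] = 0x30, P[2] = 0x36, P[3] = 0x03, P[4] = 0x52

Only C[0] changed, to 0x24. In CTR, a change in C_i flips the same bit in P_i only; the keystream is unaffected. Decrypting the received ciphertext:
P[0]: T = 0x1D, S = E(K, T) = 0xC6; 0x24 ⊕ 0xC6 = 0xE2.
P[1]: T = 0x1E, S = E(K, T) = 0xC5; 0xF5 ⊕ 0xC5 = 0x30.
P[2]: T = 0x1F, S = E(K, T) = 0xC4; 0xF2 ⊕ 0xC4 = 0x36.
P[3]: T = 0x20, S = E(K, T) = 0xFB; 0xF8 ⊕ 0xFB = 0x03.
P[4]: T = 0x21, S = E(K, T) = 0xFA; 0xA8 ⊕ 0xFA = 0x52.
Blocks that differ from the original plaintext: P[0].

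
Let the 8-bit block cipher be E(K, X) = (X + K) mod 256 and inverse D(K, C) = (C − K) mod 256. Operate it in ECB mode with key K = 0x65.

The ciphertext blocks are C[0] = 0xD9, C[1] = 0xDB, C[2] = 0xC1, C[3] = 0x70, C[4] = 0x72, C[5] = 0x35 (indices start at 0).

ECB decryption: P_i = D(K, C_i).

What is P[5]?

P[5]: D(K, 0x35) = 0xD0.

P[5] = 0xD0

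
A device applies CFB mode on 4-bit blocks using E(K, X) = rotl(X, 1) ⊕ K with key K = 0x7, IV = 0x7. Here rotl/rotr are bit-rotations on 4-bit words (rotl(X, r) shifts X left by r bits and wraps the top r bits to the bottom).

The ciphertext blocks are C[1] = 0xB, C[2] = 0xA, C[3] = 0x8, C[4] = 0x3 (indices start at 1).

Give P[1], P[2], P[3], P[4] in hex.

P[1] = 0x2, P[2] = 0xA, P[3] = 0xA, P[4] = 0x5

CFB decryption: P_i = C_i ⊕ E(K, C_{i−1}), with C_{0} = IV.
P[1]: E(K, 0x7) = 0x9; 0xB ⊕ 0x9 = 0x2.
P[2]: E(K, 0xB) = 0x0; 0xA ⊕ 0x0 = 0xA.
P[3]: E(K, 0xA) = 0x2; 0x8 ⊕ 0x2 = 0xA.
P[4]: E(K, 0x8) = 0x6; 0x3 ⊕ 0x6 = 0x5.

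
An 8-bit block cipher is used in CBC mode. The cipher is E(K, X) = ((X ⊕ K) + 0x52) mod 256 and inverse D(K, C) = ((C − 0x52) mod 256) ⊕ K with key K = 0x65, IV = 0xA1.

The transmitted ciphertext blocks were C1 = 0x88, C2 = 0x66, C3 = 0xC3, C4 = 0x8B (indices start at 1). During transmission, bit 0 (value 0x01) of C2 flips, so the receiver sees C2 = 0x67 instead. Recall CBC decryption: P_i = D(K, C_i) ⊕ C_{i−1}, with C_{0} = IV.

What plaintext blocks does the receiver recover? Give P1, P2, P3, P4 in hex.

P1 = 0xF2, P2 = 0xF8, P3 = 0x73, P4 = 0x9F

Only C2 changed, to 0x67. In CBC, a change in C_i garbles P_i and flips the same bit in P_{i+1}. Decrypting the received ciphertext:
P1: D(K, 0x88) = 0x53; 0x53 ⊕ 0xA1 = 0xF2.
P2: D(K, 0x67) = 0x70; 0x70 ⊕ 0x88 = 0xF8.
P3: D(K, 0xC3) = 0x14; 0x14 ⊕ 0x67 = 0x73.
P4: D(K, 0x8B) = 0x5C; 0x5C ⊕ 0xC3 = 0x9F.
Blocks that differ from the original plaintext: P2, P3.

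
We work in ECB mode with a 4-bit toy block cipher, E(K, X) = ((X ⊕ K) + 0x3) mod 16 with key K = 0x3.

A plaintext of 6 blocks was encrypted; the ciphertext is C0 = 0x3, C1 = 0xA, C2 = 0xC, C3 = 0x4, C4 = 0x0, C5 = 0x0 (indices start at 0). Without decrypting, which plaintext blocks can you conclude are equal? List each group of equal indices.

ECB encrypts each block independently with the same key, so equal ciphertext blocks imply equal plaintext blocks.
C4 = C5 = 0x0, so P4 = P5.

P4 = P5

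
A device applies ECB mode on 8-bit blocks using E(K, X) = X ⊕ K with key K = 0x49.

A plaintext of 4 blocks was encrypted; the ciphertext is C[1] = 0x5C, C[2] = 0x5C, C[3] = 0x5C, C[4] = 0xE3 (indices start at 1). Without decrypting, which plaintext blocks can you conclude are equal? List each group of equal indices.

P[1] = P[2] = P[3]

ECB encrypts each block independently with the same key, so equal ciphertext blocks imply equal plaintext blocks.
C[1] = C[2] = C[3] = 0x5C, so P[1] = P[2] = P[3].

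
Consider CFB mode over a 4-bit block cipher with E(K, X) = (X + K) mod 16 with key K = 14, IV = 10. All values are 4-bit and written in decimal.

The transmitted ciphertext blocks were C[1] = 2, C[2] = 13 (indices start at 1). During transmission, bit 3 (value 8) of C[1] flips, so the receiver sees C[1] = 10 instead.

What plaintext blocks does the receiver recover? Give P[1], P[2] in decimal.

P[1] = 2, P[2] = 5

CFB decryption: P_i = C_i ⊕ E(K, C_{i−1}), with C_{0} = IV.
Only C[1] changed, to 10. In CFB, a change in C_i flips the same bit in P_i and garbles P_{i+1}. Decrypting the received ciphertext:
P[1]: E(K, 10) = 8; 10 ⊕ 8 = 2.
P[2]: E(K, 10) = 8; 13 ⊕ 8 = 5.
Blocks that differ from the original plaintext: P[1], P[2].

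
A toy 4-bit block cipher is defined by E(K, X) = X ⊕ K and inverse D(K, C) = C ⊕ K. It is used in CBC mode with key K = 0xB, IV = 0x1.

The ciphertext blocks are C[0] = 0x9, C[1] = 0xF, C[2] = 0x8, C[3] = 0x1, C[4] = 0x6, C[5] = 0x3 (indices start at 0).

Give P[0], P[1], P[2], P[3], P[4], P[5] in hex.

CBC decryption: P_i = D(K, C_i) ⊕ C_{i−1}, with C_{−1} = IV.
P[0]: D(K, 0x9) = 0x2; 0x2 ⊕ 0x1 = 0x3.
P[1]: D(K, 0xF) = 0x4; 0x4 ⊕ 0x9 = 0xD.
P[2]: D(K, 0x8) = 0x3; 0x3 ⊕ 0xF = 0xC.
P[3]: D(K, 0x1) = 0xA; 0xA ⊕ 0x8 = 0x2.
P[4]: D(K, 0x6) = 0xD; 0xD ⊕ 0x1 = 0xC.
P[5]: D(K, 0x3) = 0x8; 0x8 ⊕ 0x6 = 0xE.

P[0] = 0x3, P[1] = 0xD, P[2] = 0xC, P[3] = 0x2, P[4] = 0xC, P[5] = 0xE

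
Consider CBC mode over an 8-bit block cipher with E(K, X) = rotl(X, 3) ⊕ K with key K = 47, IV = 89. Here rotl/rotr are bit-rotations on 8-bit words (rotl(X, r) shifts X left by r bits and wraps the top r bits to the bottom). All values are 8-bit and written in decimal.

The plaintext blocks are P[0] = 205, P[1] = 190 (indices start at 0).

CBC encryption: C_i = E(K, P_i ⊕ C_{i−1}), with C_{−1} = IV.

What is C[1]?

C[1] = 134

C[0]: P[0] ⊕ 89 = 148; E(K, 148) = 139.
C[1]: P[1] ⊕ 139 = 53; E(K, 53) = 134.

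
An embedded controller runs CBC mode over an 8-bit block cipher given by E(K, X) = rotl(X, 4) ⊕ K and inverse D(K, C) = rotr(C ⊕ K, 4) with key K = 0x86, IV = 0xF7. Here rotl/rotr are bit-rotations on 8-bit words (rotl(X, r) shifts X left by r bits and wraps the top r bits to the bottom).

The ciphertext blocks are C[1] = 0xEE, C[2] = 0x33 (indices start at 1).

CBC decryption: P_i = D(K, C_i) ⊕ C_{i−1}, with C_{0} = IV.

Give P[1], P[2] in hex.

P[1]: D(K, 0xEE) = 0x86; 0x86 ⊕ 0xF7 = 0x71.
P[2]: D(K, 0x33) = 0x5B; 0x5B ⊕ 0xEE = 0xB5.

P[1] = 0x71, P[2] = 0xB5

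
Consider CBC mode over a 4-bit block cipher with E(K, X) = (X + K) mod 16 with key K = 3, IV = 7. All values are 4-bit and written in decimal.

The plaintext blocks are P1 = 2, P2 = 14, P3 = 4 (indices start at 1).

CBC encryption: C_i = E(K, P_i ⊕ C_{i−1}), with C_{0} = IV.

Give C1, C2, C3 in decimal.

C1: P1 ⊕ 7 = 5; E(K, 5) = 8.
C2: P2 ⊕ 8 = 6; E(K, 6) = 9.
C3: P3 ⊕ 9 = 13; E(K, 13) = 0.

C1 = 8, C2 = 9, C3 = 0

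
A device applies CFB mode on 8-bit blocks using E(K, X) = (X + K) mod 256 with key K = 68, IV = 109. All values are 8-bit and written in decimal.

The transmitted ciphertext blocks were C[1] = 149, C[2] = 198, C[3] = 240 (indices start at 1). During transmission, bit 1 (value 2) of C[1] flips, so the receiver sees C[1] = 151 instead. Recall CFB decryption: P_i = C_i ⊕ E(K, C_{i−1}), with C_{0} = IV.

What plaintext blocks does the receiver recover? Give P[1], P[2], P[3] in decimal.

Only C[1] changed, to 151. In CFB, a change in C_i flips the same bit in P_i and garbles P_{i+1}. Decrypting the received ciphertext:
P[1]: E(K, 109) = 177; 151 ⊕ 177 = 38.
P[2]: E(K, 151) = 219; 198 ⊕ 219 = 29.
P[3]: E(K, 198) = 10; 240 ⊕ 10 = 250.
Blocks that differ from the original plaintext: P[1], P[2].

P[1] = 38, P[2] = 29, P[3] = 250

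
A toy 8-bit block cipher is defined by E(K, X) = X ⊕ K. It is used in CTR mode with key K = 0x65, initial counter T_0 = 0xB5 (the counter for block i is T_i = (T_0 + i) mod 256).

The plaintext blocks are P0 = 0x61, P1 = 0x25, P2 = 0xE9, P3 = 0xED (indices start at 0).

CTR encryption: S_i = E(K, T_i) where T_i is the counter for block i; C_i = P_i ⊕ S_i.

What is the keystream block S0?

C0: T = 0xB5, S = E(K, T) = 0xD0; 0x61 ⊕ 0xD0 = 0xB1.
So S0 = 0xD0.

0xD0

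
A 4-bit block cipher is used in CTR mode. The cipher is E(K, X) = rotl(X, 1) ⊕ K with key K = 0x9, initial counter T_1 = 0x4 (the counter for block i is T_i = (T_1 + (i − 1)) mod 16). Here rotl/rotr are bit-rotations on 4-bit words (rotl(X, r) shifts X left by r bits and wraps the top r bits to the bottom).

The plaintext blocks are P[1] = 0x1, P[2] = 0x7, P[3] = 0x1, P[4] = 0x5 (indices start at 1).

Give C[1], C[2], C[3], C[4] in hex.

CTR encryption: S_i = E(K, T_i) where T_i is the counter for block i; C_i = P_i ⊕ S_i.
C[1]: T = 0x4, S = E(K, T) = 0x1; 0x1 ⊕ 0x1 = 0x0.
C[2]: T = 0x5, S = E(K, T) = 0x3; 0x7 ⊕ 0x3 = 0x4.
C[3]: T = 0x6, S = E(K, T) = 0x5; 0x1 ⊕ 0x5 = 0x4.
C[4]: T = 0x7, S = E(K, T) = 0x7; 0x5 ⊕ 0x7 = 0x2.

C[1] = 0x0, C[2] = 0x4, C[3] = 0x4, C[4] = 0x2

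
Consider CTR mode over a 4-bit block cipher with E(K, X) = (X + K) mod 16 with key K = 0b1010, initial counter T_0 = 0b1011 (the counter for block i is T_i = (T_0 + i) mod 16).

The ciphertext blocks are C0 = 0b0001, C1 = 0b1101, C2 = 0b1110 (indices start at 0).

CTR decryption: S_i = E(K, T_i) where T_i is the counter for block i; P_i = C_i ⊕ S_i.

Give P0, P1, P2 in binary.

P0 = 0b0100, P1 = 0b1011, P2 = 0b1001

P0: T = 0b1011, S = E(K, T) = 0b0101; 0b0001 ⊕ 0b0101 = 0b0100.
P1: T = 0b1100, S = E(K, T) = 0b0110; 0b1101 ⊕ 0b0110 = 0b1011.
P2: T = 0b1101, S = E(K, T) = 0b0111; 0b1110 ⊕ 0b0111 = 0b1001.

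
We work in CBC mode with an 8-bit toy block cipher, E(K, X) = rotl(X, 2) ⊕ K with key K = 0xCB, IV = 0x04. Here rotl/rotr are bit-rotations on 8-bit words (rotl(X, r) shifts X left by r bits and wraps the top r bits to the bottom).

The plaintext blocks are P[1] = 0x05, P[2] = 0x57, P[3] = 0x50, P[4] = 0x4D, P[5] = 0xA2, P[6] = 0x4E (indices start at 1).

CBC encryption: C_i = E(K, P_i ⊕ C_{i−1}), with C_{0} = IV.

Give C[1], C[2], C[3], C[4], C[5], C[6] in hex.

C[1] = 0xCF, C[2] = 0xA9, C[3] = 0x2C, C[4] = 0x4E, C[5] = 0x78, C[6] = 0x13

C[1]: P[1] ⊕ 0x04 = 0x01; E(K, 0x01) = 0xCF.
C[2]: P[2] ⊕ 0xCF = 0x98; E(K, 0x98) = 0xA9.
C[3]: P[3] ⊕ 0xA9 = 0xF9; E(K, 0xF9) = 0x2C.
C[4]: P[4] ⊕ 0x2C = 0x61; E(K, 0x61) = 0x4E.
C[5]: P[5] ⊕ 0x4E = 0xEC; E(K, 0xEC) = 0x78.
C[6]: P[6] ⊕ 0x78 = 0x36; E(K, 0x36) = 0x13.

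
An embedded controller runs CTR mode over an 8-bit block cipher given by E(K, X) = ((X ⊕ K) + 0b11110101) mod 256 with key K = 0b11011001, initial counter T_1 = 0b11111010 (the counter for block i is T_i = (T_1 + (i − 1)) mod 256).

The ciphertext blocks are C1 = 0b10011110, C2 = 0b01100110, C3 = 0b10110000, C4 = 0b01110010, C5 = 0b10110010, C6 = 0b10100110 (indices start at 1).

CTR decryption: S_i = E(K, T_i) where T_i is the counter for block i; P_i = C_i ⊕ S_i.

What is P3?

P3: T = 0b11111100, S = E(K, T) = 0b00011010; 0b10110000 ⊕ 0b00011010 = 0b10101010.

P3 = 0b10101010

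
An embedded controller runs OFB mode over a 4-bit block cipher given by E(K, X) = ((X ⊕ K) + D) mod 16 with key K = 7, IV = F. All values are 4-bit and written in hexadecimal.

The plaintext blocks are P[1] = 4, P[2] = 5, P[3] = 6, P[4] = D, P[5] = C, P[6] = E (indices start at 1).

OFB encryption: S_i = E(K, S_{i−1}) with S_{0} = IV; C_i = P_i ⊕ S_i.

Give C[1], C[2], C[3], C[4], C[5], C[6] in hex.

C[1] = 1, C[2] = A, C[3] = 3, C[4] = 2, C[5] = 9, C[6] = 1

C[1]: S = E(K, F) = 5; 4 ⊕ 5 = 1.
C[2]: S = E(K, 5) = F; 5 ⊕ F = A.
C[3]: S = E(K, F) = 5; 6 ⊕ 5 = 3.
C[4]: S = E(K, 5) = F; D ⊕ F = 2.
C[5]: S = E(K, F) = 5; C ⊕ 5 = 9.
C[6]: S = E(K, 5) = F; E ⊕ F = 1.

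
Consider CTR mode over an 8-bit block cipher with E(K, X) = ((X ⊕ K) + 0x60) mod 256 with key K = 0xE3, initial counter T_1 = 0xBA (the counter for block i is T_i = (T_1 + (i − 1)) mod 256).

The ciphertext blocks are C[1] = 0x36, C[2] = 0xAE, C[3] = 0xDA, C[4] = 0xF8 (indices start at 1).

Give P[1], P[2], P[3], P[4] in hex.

P[1] = 0x8F, P[2] = 0x16, P[3] = 0x65, P[4] = 0x46

CTR decryption: S_i = E(K, T_i) where T_i is the counter for block i; P_i = C_i ⊕ S_i.
P[1]: T = 0xBA, S = E(K, T) = 0xB9; 0x36 ⊕ 0xB9 = 0x8F.
P[2]: T = 0xBB, S = E(K, T) = 0xB8; 0xAE ⊕ 0xB8 = 0x16.
P[3]: T = 0xBC, S = E(K, T) = 0xBF; 0xDA ⊕ 0xBF = 0x65.
P[4]: T = 0xBD, S = E(K, T) = 0xBE; 0xF8 ⊕ 0xBE = 0x46.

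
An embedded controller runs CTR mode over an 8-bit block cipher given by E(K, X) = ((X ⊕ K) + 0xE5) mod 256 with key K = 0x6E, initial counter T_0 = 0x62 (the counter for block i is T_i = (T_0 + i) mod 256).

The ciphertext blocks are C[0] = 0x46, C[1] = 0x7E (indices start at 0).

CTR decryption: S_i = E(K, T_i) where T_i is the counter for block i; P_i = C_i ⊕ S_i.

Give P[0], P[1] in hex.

P[0] = 0xB7, P[1] = 0x8C

P[0]: T = 0x62, S = E(K, T) = 0xF1; 0x46 ⊕ 0xF1 = 0xB7.
P[1]: T = 0x63, S = E(K, T) = 0xF2; 0x7E ⊕ 0xF2 = 0x8C.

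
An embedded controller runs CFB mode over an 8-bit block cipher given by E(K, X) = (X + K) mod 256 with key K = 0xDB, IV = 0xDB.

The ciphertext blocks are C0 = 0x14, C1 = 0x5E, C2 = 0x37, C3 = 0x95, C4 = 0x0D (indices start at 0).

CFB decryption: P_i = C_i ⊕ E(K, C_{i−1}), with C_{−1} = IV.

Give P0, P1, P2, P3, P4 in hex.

P0: E(K, 0xDB) = 0xB6; 0x14 ⊕ 0xB6 = 0xA2.
P1: E(K, 0x14) = 0xEF; 0x5E ⊕ 0xEF = 0xB1.
P2: E(K, 0x5E) = 0x39; 0x37 ⊕ 0x39 = 0x0E.
P3: E(K, 0x37) = 0x12; 0x95 ⊕ 0x12 = 0x87.
P4: E(K, 0x95) = 0x70; 0x0D ⊕ 0x70 = 0x7D.

P0 = 0xA2, P1 = 0xB1, P2 = 0x0E, P3 = 0x87, P4 = 0x7D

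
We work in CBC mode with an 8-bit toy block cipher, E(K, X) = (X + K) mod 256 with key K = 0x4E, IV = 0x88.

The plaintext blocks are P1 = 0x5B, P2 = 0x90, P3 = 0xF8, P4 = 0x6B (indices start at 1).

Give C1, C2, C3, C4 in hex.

CBC encryption: C_i = E(K, P_i ⊕ C_{i−1}), with C_{0} = IV.
C1: P1 ⊕ 0x88 = 0xD3; E(K, 0xD3) = 0x21.
C2: P2 ⊕ 0x21 = 0xB1; E(K, 0xB1) = 0xFF.
C3: P3 ⊕ 0xFF = 0x07; E(K, 0x07) = 0x55.
C4: P4 ⊕ 0x55 = 0x3E; E(K, 0x3E) = 0x8C.

C1 = 0x21, C2 = 0xFF, C3 = 0x55, C4 = 0x8C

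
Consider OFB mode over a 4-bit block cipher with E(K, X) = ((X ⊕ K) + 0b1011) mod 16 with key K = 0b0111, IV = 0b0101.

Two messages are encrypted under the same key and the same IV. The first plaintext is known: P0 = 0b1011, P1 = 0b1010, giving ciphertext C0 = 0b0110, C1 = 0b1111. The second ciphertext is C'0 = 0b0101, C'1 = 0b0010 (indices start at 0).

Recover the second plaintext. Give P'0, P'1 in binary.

P'0 = 0b1000, P'1 = 0b0111

In OFB with a reused IV, both messages share the same keystream S_i, so C_i ⊕ C'_i = P_i ⊕ P'_i and thus P'_i = P_i ⊕ C_i ⊕ C'_i.
P'0: 0b1011 ⊕ 0b0110 ⊕ 0b0101 = 0b1000.
P'1: 0b1010 ⊕ 0b1111 ⊕ 0b0010 = 0b0111.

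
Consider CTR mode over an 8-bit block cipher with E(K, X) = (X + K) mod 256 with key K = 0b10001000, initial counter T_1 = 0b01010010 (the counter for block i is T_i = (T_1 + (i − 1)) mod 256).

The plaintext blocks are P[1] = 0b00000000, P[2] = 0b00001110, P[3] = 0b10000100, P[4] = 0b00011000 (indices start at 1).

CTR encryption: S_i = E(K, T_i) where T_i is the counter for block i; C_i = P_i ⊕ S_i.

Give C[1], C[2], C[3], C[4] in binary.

C[1] = 0b11011010, C[2] = 0b11010101, C[3] = 0b01011000, C[4] = 0b11000101

C[1]: T = 0b01010010, S = E(K, T) = 0b11011010; 0b00000000 ⊕ 0b11011010 = 0b11011010.
C[2]: T = 0b01010011, S = E(K, T) = 0b11011011; 0b00001110 ⊕ 0b11011011 = 0b11010101.
C[3]: T = 0b01010100, S = E(K, T) = 0b11011100; 0b10000100 ⊕ 0b11011100 = 0b01011000.
C[4]: T = 0b01010101, S = E(K, T) = 0b11011101; 0b00011000 ⊕ 0b11011101 = 0b11000101.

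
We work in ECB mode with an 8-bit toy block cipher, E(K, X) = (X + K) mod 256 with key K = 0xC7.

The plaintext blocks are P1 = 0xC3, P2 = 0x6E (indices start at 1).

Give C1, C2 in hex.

C1 = 0x8A, C2 = 0x35

ECB encryption: C_i = E(K, P_i).
C1: E(K, 0xC3) = 0x8A.
C2: E(K, 0x6E) = 0x35.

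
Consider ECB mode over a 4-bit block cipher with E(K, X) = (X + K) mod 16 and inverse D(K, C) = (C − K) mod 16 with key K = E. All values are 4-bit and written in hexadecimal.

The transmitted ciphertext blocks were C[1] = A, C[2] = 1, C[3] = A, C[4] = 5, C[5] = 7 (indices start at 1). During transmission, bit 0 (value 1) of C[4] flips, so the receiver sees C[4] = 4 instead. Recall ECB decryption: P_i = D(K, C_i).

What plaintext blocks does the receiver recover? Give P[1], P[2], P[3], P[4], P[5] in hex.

Only C[4] changed, to 4. In ECB, a change in C_i affects only P_i. Decrypting the received ciphertext:
P[1]: D(K, A) = C.
P[2]: D(K, 1) = 3.
P[3]: D(K, A) = C.
P[4]: D(K, 4) = 6.
P[5]: D(K, 7) = 9.
Blocks that differ from the original plaintext: P[4].

P[1] = C, P[2] = 3, P[3] = C, P[4] = 6, P[5] = 9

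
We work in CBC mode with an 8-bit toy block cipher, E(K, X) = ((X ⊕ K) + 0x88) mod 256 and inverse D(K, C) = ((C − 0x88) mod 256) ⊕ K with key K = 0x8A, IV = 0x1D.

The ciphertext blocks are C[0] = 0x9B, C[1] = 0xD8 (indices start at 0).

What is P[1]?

P[1] = 0x41

CBC decryption: P_i = D(K, C_i) ⊕ C_{i−1}, with C_{−1} = IV.
P[1]: D(K, 0xD8) = 0xDA; 0xDA ⊕ 0x9B = 0x41.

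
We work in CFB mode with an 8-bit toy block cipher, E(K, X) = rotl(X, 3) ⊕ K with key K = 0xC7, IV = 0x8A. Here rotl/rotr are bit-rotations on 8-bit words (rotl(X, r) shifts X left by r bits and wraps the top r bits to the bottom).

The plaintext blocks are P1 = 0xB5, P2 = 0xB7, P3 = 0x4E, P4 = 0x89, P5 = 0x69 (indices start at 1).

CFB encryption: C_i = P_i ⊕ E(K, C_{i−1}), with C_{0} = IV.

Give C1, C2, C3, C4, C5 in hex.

C1: E(K, 0x8A) = 0x93; 0xB5 ⊕ 0x93 = 0x26.
C2: E(K, 0x26) = 0xF6; 0xB7 ⊕ 0xF6 = 0x41.
C3: E(K, 0x41) = 0xCD; 0x4E ⊕ 0xCD = 0x83.
C4: E(K, 0x83) = 0xDB; 0x89 ⊕ 0xDB = 0x52.
C5: E(K, 0x52) = 0x55; 0x69 ⊕ 0x55 = 0x3C.

C1 = 0x26, C2 = 0x41, C3 = 0x83, C4 = 0x52, C5 = 0x3C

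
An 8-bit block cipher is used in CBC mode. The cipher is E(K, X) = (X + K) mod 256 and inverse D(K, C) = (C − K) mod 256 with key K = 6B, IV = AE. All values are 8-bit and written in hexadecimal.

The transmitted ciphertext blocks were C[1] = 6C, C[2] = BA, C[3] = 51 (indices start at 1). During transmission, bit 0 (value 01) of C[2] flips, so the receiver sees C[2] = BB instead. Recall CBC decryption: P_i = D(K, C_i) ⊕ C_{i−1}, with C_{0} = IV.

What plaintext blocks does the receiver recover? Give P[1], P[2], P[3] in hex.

Only C[2] changed, to BB. In CBC, a change in C_i garbles P_i and flips the same bit in P_{i+1}. Decrypting the received ciphertext:
P[1]: D(K, 6C) = 01; 01 ⊕ AE = AF.
P[2]: D(K, BB) = 50; 50 ⊕ 6C = 3C.
P[3]: D(K, 51) = E6; E6 ⊕ BB = 5D.
Blocks that differ from the original plaintext: P[2], P[3].

P[1] = AF, P[2] = 3C, P[3] = 5D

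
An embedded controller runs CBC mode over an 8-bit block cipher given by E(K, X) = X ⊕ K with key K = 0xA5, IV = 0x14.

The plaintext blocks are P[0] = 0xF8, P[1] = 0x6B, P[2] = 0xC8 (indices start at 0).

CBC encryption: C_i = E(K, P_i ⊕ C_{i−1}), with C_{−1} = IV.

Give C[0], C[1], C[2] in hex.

C[0] = 0x49, C[1] = 0x87, C[2] = 0xEA

C[0]: P[0] ⊕ 0x14 = 0xEC; E(K, 0xEC) = 0x49.
C[1]: P[1] ⊕ 0x49 = 0x22; E(K, 0x22) = 0x87.
C[2]: P[2] ⊕ 0x87 = 0x4F; E(K, 0x4F) = 0xEA.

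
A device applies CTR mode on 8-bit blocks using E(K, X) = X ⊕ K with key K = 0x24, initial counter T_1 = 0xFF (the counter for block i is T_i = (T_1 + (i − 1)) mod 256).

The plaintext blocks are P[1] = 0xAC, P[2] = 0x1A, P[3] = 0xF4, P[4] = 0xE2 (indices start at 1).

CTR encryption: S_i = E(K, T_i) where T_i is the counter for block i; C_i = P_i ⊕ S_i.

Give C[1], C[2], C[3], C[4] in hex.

C[1] = 0x77, C[2] = 0x3E, C[3] = 0xD1, C[4] = 0xC4

C[1]: T = 0xFF, S = E(K, T) = 0xDB; 0xAC ⊕ 0xDB = 0x77.
C[2]: T = 0x00, S = E(K, T) = 0x24; 0x1A ⊕ 0x24 = 0x3E.
C[3]: T = 0x01, S = E(K, T) = 0x25; 0xF4 ⊕ 0x25 = 0xD1.
C[4]: T = 0x02, S = E(K, T) = 0x26; 0xE2 ⊕ 0x26 = 0xC4.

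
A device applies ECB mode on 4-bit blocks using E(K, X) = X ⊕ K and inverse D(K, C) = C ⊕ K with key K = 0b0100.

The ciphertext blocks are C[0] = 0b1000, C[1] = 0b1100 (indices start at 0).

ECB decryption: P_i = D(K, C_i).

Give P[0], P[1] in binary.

P[0]: D(K, 0b1000) = 0b1100.
P[1]: D(K, 0b1100) = 0b1000.

P[0] = 0b1100, P[1] = 0b1000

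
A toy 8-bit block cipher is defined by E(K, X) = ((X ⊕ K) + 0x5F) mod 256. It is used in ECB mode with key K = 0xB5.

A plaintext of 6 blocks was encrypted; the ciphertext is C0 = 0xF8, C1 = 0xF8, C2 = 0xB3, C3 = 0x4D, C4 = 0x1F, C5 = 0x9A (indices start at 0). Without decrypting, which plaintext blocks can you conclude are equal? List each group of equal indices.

ECB encrypts each block independently with the same key, so equal ciphertext blocks imply equal plaintext blocks.
C0 = C1 = 0xF8, so P0 = P1.

P0 = P1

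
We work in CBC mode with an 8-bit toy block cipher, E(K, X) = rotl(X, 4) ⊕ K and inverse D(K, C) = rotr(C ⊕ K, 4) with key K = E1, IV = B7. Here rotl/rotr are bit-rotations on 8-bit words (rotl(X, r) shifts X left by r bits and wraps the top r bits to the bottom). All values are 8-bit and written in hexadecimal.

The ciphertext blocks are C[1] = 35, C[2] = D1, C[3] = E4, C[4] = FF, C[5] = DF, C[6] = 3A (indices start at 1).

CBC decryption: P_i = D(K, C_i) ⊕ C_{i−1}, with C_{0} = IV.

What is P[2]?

P[2]: D(K, D1) = 03; 03 ⊕ 35 = 36.

P[2] = 36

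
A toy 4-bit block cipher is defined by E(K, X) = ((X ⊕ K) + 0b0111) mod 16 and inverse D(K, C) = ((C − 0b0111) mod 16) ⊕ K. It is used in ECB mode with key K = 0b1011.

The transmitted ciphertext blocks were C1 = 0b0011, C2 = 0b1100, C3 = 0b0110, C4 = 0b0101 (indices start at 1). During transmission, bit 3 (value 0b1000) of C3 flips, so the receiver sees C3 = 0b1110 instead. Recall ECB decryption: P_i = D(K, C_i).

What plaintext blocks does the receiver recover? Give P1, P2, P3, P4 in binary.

Only C3 changed, to 0b1110. In ECB, a change in C_i affects only P_i. Decrypting the received ciphertext:
P1: D(K, 0b0011) = 0b0111.
P2: D(K, 0b1100) = 0b1110.
P3: D(K, 0b1110) = 0b1100.
P4: D(K, 0b0101) = 0b0101.
Blocks that differ from the original plaintext: P3.

P1 = 0b0111, P2 = 0b1110, P3 = 0b1100, P4 = 0b0101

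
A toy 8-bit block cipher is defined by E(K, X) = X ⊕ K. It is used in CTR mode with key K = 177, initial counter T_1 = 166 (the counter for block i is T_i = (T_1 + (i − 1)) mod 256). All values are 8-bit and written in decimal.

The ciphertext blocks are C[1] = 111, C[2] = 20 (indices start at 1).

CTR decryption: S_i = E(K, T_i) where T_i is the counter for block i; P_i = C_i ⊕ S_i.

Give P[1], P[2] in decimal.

P[1] = 120, P[2] = 2

P[1]: T = 166, S = E(K, T) = 23; 111 ⊕ 23 = 120.
P[2]: T = 167, S = E(K, T) = 22; 20 ⊕ 22 = 2.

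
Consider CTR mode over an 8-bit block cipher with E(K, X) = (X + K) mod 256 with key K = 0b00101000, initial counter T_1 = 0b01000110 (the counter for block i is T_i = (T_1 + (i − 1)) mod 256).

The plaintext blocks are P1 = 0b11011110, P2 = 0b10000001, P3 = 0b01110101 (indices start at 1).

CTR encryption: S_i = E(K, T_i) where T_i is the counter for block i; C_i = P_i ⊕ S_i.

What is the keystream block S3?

0b01110000

C1: T = 0b01000110, S = E(K, T) = 0b01101110; 0b11011110 ⊕ 0b01101110 = 0b10110000.
C2: T = 0b01000111, S = E(K, T) = 0b01101111; 0b10000001 ⊕ 0b01101111 = 0b11101110.
C3: T = 0b01001000, S = E(K, T) = 0b01110000; 0b01110101 ⊕ 0b01110000 = 0b00000101.
So S3 = 0b01110000.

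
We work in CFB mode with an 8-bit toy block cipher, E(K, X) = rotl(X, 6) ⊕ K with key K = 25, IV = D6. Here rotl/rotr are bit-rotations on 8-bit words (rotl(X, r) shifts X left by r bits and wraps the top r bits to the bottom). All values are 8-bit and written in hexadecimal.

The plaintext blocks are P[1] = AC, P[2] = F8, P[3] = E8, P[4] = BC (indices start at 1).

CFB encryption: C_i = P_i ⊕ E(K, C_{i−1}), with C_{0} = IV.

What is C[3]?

C[1]: E(K, D6) = 90; AC ⊕ 90 = 3C.
C[2]: E(K, 3C) = 2A; F8 ⊕ 2A = D2.
C[3]: E(K, D2) = 91; E8 ⊕ 91 = 79.

C[3] = 79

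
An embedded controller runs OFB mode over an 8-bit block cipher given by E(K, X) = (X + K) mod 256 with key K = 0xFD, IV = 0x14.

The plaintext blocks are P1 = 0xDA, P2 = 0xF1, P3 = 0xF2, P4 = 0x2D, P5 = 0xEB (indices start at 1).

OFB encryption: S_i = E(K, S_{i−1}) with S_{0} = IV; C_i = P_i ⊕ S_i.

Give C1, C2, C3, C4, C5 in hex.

C1 = 0xCB, C2 = 0xFF, C3 = 0xF9, C4 = 0x25, C5 = 0xEE

C1: S = E(K, 0x14) = 0x11; 0xDA ⊕ 0x11 = 0xCB.
C2: S = E(K, 0x11) = 0x0E; 0xF1 ⊕ 0x0E = 0xFF.
C3: S = E(K, 0x0E) = 0x0B; 0xF2 ⊕ 0x0B = 0xF9.
C4: S = E(K, 0x0B) = 0x08; 0x2D ⊕ 0x08 = 0x25.
C5: S = E(K, 0x08) = 0x05; 0xEB ⊕ 0x05 = 0xEE.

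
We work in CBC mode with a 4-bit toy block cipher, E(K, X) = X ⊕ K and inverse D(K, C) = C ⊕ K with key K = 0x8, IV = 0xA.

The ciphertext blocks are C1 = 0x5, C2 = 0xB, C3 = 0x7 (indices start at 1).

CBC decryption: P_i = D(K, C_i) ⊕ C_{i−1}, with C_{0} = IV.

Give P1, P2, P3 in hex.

P1: D(K, 0x5) = 0xD; 0xD ⊕ 0xA = 0x7.
P2: D(K, 0xB) = 0x3; 0x3 ⊕ 0x5 = 0x6.
P3: D(K, 0x7) = 0xF; 0xF ⊕ 0xB = 0x4.

P1 = 0x7, P2 = 0x6, P3 = 0x4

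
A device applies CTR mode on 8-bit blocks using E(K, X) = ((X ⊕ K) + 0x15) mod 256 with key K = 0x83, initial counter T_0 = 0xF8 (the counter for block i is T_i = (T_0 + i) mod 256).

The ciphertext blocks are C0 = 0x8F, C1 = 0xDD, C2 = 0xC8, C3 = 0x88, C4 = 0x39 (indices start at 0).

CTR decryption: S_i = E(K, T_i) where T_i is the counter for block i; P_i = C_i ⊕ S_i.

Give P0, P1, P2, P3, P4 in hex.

P0: T = 0xF8, S = E(K, T) = 0x90; 0x8F ⊕ 0x90 = 0x1F.
P1: T = 0xF9, S = E(K, T) = 0x8F; 0xDD ⊕ 0x8F = 0x52.
P2: T = 0xFA, S = E(K, T) = 0x8E; 0xC8 ⊕ 0x8E = 0x46.
P3: T = 0xFB, S = E(K, T) = 0x8D; 0x88 ⊕ 0x8D = 0x05.
P4: T = 0xFC, S = E(K, T) = 0x94; 0x39 ⊕ 0x94 = 0xAD.

P0 = 0x1F, P1 = 0x52, P2 = 0x46, P3 = 0x05, P4 = 0xAD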